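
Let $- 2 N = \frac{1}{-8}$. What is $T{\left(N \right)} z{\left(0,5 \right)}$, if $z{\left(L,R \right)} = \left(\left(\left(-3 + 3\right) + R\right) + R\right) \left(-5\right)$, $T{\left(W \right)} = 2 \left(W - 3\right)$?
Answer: $\frac{1175}{4} \approx 293.75$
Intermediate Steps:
$N = \frac{1}{16}$ ($N = - \frac{1}{2 \left(-8\right)} = \left(- \frac{1}{2}\right) \left(- \frac{1}{8}\right) = \frac{1}{16} \approx 0.0625$)
$T{\left(W \right)} = -6 + 2 W$ ($T{\left(W \right)} = 2 \left(-3 + W\right) = -6 + 2 W$)
$z{\left(L,R \right)} = - 10 R$ ($z{\left(L,R \right)} = \left(\left(0 + R\right) + R\right) \left(-5\right) = \left(R + R\right) \left(-5\right) = 2 R \left(-5\right) = - 10 R$)
$T{\left(N \right)} z{\left(0,5 \right)} = \left(-6 + 2 \cdot \frac{1}{16}\right) \left(\left(-10\right) 5\right) = \left(-6 + \frac{1}{8}\right) \left(-50\right) = \left(- \frac{47}{8}\right) \left(-50\right) = \frac{1175}{4}$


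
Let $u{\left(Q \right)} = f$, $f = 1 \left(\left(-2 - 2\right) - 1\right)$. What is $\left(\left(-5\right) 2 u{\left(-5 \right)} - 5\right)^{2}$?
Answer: $2025$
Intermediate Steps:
$f = -5$ ($f = 1 \left(\left(-2 - 2\right) - 1\right) = 1 \left(-4 - 1\right) = 1 \left(-5\right) = -5$)
$u{\left(Q \right)} = -5$
$\left(\left(-5\right) 2 u{\left(-5 \right)} - 5\right)^{2} = \left(\left(-5\right) 2 \left(-5\right) - 5\right)^{2} = \left(\left(-10\right) \left(-5\right) - 5\right)^{2} = \left(50 - 5\right)^{2} = 45^{2} = 2025$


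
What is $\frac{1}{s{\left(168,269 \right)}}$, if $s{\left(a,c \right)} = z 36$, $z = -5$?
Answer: $- \frac{1}{180} \approx -0.0055556$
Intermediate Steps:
$s{\left(a,c \right)} = -180$ ($s{\left(a,c \right)} = \left(-5\right) 36 = -180$)
$\frac{1}{s{\left(168,269 \right)}} = \frac{1}{-180} = - \frac{1}{180}$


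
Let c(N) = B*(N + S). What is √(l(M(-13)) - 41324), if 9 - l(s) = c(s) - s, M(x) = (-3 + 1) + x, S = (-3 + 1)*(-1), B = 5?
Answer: 3*I*√4585 ≈ 203.14*I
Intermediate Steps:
S = 2 (S = -2*(-1) = 2)
c(N) = 10 + 5*N (c(N) = 5*(N + 2) = 5*(2 + N) = 10 + 5*N)
M(x) = -2 + x
l(s) = -1 - 4*s (l(s) = 9 - ((10 + 5*s) - s) = 9 - (10 + 4*s) = 9 + (-10 - 4*s) = -1 - 4*s)
√(l(M(-13)) - 41324) = √((-1 - 4*(-2 - 13)) - 41324) = √((-1 - 4*(-15)) - 41324) = √((-1 + 60) - 41324) = √(59 - 41324) = √(-41265) = 3*I*√4585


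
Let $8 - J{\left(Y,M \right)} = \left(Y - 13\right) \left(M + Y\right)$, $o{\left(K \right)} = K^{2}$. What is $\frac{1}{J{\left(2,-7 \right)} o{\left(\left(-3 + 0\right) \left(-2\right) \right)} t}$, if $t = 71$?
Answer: $- \frac{1}{120132} \approx -8.3242 \cdot 10^{-6}$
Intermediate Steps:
$J{\left(Y,M \right)} = 8 - \left(-13 + Y\right) \left(M + Y\right)$ ($J{\left(Y,M \right)} = 8 - \left(Y - 13\right) \left(M + Y\right) = 8 - \left(-13 + Y\right) \left(M + Y\right)$)
$\frac{1}{J{\left(2,-7 \right)} o{\left(\left(-3 + 0\right) \left(-2\right) \right)} t} = \frac{1}{\left(8 - 2^{2} + 13 \left(-7\right) + 13 \cdot 2 - \left(-7\right) 2\right) \left(\left(-3 + 0\right) \left(-2\right)\right)^{2} \cdot 71} = \frac{1}{\left(8 - 4 - 91 + 26 + 14\right) \left(\left(-3\right) \left(-2\right)\right)^{2} \cdot 71} = \frac{1}{\left(8 - 4 - 91 + 26 + 14\right) 6^{2} \cdot 71} = \frac{1}{\left(-47\right) 36 \cdot 71} = \frac{1}{\left(-1692\right) 71} = \frac{1}{-120132} = - \frac{1}{120132}$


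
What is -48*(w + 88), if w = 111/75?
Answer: -107376/25 ≈ -4295.0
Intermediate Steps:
w = 37/25 (w = 111*(1/75) = 37/25 ≈ 1.4800)
-48*(w + 88) = -48*(37/25 + 88) = -48*2237/25 = -107376/25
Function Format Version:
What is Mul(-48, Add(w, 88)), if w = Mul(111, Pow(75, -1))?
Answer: Rational(-107376, 25) ≈ -4295.0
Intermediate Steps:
w = Rational(37, 25) (w = Mul(111, Rational(1, 75)) = Rational(37, 25) ≈ 1.4800)
Mul(-48, Add(w, 88)) = Mul(-48, Add(Rational(37, 25), 88)) = Mul(-48, Rational(2237, 25)) = Rational(-107376, 25)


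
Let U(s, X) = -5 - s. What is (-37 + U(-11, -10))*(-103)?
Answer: 3193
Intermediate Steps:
(-37 + U(-11, -10))*(-103) = (-37 + (-5 - 1*(-11)))*(-103) = (-37 + (-5 + 11))*(-103) = (-37 + 6)*(-103) = -31*(-103) = 3193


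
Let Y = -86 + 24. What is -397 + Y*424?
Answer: -26685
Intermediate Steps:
Y = -62
-397 + Y*424 = -397 - 62*424 = -397 - 26288 = -26685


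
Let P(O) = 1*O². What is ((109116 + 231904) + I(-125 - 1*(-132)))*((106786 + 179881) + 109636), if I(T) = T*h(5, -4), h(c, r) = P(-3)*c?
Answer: 135272084505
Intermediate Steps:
P(O) = O²
h(c, r) = 9*c (h(c, r) = (-3)²*c = 9*c)
I(T) = 45*T (I(T) = T*(9*5) = T*45 = 45*T)
((109116 + 231904) + I(-125 - 1*(-132)))*((106786 + 179881) + 109636) = ((109116 + 231904) + 45*(-125 - 1*(-132)))*((106786 + 179881) + 109636) = (341020 + 45*(-125 + 132))*(286667 + 109636) = (341020 + 45*7)*396303 = (341020 + 315)*396303 = 341335*396303 = 135272084505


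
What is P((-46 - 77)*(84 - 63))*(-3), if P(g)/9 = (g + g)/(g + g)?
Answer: -27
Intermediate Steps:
P(g) = 9 (P(g) = 9*((g + g)/(g + g)) = 9*((2*g)/((2*g))) = 9*((2*g)*(1/(2*g))) = 9*1 = 9)
P((-46 - 77)*(84 - 63))*(-3) = 9*(-3) = -27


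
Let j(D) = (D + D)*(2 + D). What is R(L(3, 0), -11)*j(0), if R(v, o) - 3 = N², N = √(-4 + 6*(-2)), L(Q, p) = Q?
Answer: 0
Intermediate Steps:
j(D) = 2*D*(2 + D) (j(D) = (2*D)*(2 + D) = 2*D*(2 + D))
N = 4*I (N = √(-4 - 12) = √(-16) = 4*I ≈ 4.0*I)
R(v, o) = -13 (R(v, o) = 3 + (4*I)² = 3 - 16 = -13)
R(L(3, 0), -11)*j(0) = -26*0*(2 + 0) = -26*0*2 = -13*0 = 0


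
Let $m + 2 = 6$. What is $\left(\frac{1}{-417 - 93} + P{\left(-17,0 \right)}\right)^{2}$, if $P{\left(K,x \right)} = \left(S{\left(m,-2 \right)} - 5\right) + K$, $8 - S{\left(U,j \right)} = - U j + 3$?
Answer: $\frac{162588001}{260100} \approx 625.1$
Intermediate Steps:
$m = 4$ ($m = -2 + 6 = 4$)
$S{\left(U,j \right)} = 5 + U j$ ($S{\left(U,j \right)} = 8 - \left(- U j + 3\right) = 8 - \left(3 - U j\right) = 8 + \left(-3 + U j\right) = 5 + U j$)
$P{\left(K,x \right)} = -8 + K$ ($P{\left(K,x \right)} = \left(\left(5 + 4 \left(-2\right)\right) - 5\right) + K = \left(\left(5 - 8\right) - 5\right) + K = \left(-3 - 5\right) + K = -8 + K$)
$\left(\frac{1}{-417 - 93} + P{\left(-17,0 \right)}\right)^{2} = \left(\frac{1}{-417 - 93} - 25\right)^{2} = \left(\frac{1}{-510} - 25\right)^{2} = \left(- \frac{1}{510} - 25\right)^{2} = \left(- \frac{12751}{510}\right)^{2} = \frac{162588001}{260100}$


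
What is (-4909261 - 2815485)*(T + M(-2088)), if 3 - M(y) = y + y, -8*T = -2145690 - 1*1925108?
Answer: -7926033568895/2 ≈ -3.9630e+12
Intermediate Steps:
T = 2035399/4 (T = -(-2145690 - 1*1925108)/8 = -(-2145690 - 1925108)/8 = -⅛*(-4070798) = 2035399/4 ≈ 5.0885e+5)
M(y) = 3 - 2*y (M(y) = 3 - (y + y) = 3 - 2*y)
(-4909261 - 2815485)*(T + M(-2088)) = (-4909261 - 2815485)*(2035399/4 + (3 - 2*(-2088))) = -7724746*(2035399/4 + (3 + 4176)) = -7724746*(2035399/4 + 4179) = -7724746*2052115/4 = -7926033568895/2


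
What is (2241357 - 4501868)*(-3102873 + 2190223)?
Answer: 2063055364150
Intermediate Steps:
(2241357 - 4501868)*(-3102873 + 2190223) = -2260511*(-912650) = 2063055364150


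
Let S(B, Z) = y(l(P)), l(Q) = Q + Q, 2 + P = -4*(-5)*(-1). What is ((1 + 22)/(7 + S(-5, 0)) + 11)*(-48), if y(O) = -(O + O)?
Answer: -51264/95 ≈ -539.62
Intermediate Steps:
P = -22 (P = -2 - 4*(-5)*(-1) = -2 + 20*(-1) = -2 - 20 = -22)
l(Q) = 2*Q
y(O) = -2*O
S(B, Z) = 88 (S(B, Z) = -4*(-22) = -2*(-44) = 88)
((1 + 22)/(7 + S(-5, 0)) + 11)*(-48) = ((1 + 22)/(7 + 88) + 11)*(-48) = (23/95 + 11)*(-48) = (1068/95)*(-48) = -51264/95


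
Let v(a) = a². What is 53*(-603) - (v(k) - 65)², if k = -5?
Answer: -33559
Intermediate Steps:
53*(-603) - (v(k) - 65)² = 53*(-603) - ((-5)² - 65)² = -31959 - (25 - 65)² = -31959 - 1*(-40)² = -31959 - 1*1600 = -31959 - 1600 = -33559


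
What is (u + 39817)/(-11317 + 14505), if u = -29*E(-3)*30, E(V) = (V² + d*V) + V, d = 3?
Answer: 42427/3188 ≈ 13.308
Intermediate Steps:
E(V) = V² + 4*V (E(V) = (V² + 3*V) + V = V² + 4*V)
u = 2610 (u = -(-87)*(4 - 3)*30 = -(-87)*30 = -29*(-3)*30 = 87*30 = 2610)
(u + 39817)/(-11317 + 14505) = (2610 + 39817)/(-11317 + 14505) = 42427/3188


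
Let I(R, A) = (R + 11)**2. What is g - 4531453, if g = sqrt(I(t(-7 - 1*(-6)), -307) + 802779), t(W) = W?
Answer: -4531453 + sqrt(802879) ≈ -4.5306e+6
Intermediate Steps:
I(R, A) = (11 + R)**2
g = sqrt(802879) (g = sqrt((11 + (-7 - 1*(-6)))**2 + 802779) = sqrt((11 + (-7 + 6))**2 + 802779) = sqrt((11 - 1)**2 + 802779) = sqrt(10**2 + 802779) = sqrt(100 + 802779) = sqrt(802879) ≈ 896.04)
g - 4531453 = sqrt(802879) - 4531453 = -4531453 + sqrt(802879)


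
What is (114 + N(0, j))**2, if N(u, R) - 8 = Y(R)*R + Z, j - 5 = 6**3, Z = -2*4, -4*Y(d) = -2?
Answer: 201601/4 ≈ 50400.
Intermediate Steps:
Y(d) = 1/2 (Y(d) = -1/4*(-2) = 1/2)
Z = -8
j = 221 (j = 5 + 6**3 = 5 + 216 = 221)
N(u, R) = R/2 (N(u, R) = 8 + (R/2 - 8) = 8 + (-8 + R/2) = R/2)
(114 + N(0, j))**2 = (114 + (1/2)*221)**2 = (114 + 221/2)**2 = (449/2)**2 = 201601/4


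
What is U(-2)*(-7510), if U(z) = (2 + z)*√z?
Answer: 0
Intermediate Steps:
U(z) = √z*(2 + z)
U(-2)*(-7510) = (√(-2)*(2 - 2))*(-7510) = ((I*√2)*0)*(-7510) = 0*(-7510) = 0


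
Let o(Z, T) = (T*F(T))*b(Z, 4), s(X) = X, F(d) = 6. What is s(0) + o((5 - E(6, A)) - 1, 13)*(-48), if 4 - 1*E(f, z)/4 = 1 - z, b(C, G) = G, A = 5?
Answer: -14976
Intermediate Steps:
E(f, z) = 12 + 4*z (E(f, z) = 16 - 4*(1 - z) = 16 + (-4 + 4*z) = 12 + 4*z)
o(Z, T) = 24*T (o(Z, T) = (T*6)*4 = (6*T)*4 = 24*T)
s(0) + o((5 - E(6, A)) - 1, 13)*(-48) = 0 + (24*13)*(-48) = 0 + 312*(-48) = 0 - 14976 = -14976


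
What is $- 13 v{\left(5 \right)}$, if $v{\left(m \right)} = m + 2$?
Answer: $-91$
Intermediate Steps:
$v{\left(m \right)} = 2 + m$
$- 13 v{\left(5 \right)} = - 13 \left(2 + 5\right) = \left(-13\right) 7 = -91$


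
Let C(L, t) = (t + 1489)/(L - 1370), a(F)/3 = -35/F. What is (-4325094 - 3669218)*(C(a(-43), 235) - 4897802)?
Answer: 2302484334791619504/58805 ≈ 3.9155e+13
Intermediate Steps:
a(F) = -105/F (a(F) = 3*(-35/F) = -105/F)
C(L, t) = (1489 + t)/(-1370 + L)
(-4325094 - 3669218)*(C(a(-43), 235) - 4897802) = (-4325094 - 3669218)*((1489 + 235)/(-1370 - 105/(-43)) - 4897802) = -7994312*(1724/(-1370 - 105*(-1/43)) - 4897802) = -7994312*(1724/(-1370 + 105/43) - 4897802) = -7994312*(1724/(-58805/43) - 4897802) = -7994312*(-43/58805*1724 - 4897802) = -7994312*(-74132/58805 - 4897802) = -7994312*(-288015320742/58805) = 2302484334791619504/58805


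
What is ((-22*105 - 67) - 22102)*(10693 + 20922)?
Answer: -773903585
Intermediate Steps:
((-22*105 - 67) - 22102)*(10693 + 20922) = ((-2310 - 67) - 22102)*31615 = (-2377 - 22102)*31615 = -24479*31615 = -773903585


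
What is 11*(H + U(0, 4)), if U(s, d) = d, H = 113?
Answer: 1287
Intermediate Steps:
11*(H + U(0, 4)) = 11*(113 + 4) = 11*117 = 1287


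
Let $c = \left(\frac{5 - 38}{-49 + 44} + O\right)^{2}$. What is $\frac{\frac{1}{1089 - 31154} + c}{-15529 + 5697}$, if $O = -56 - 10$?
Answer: $- \frac{66300089}{184749425} \approx -0.35886$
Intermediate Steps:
$O = -66$ ($O = -56 - 10 = -66$)
$c = \frac{88209}{25}$ ($c = \left(\frac{5 - 38}{-49 + 44} - 66\right)^{2} = \left(- \frac{33}{-5} - 66\right)^{2} = \left(\left(-33\right) \left(- \frac{1}{5}\right) - 66\right)^{2} = \left(\frac{33}{5} - 66\right)^{2} = \left(- \frac{297}{5}\right)^{2} = \frac{88209}{25} \approx 3528.4$)
$\frac{\frac{1}{1089 - 31154} + c}{-15529 + 5697} = \frac{\frac{1}{1089 - 31154} + \frac{88209}{25}}{-15529 + 5697} = \frac{\frac{1}{-30065} + \frac{88209}{25}}{-9832} = \left(- \frac{1}{30065} + \frac{88209}{25}\right) \left(- \frac{1}{9832}\right) = \frac{530400712}{150325} \left(- \frac{1}{9832}\right) = - \frac{66300089}{184749425}$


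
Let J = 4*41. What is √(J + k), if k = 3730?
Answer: √3894 ≈ 62.402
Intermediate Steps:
J = 164
√(J + k) = √(164 + 3730) = √3894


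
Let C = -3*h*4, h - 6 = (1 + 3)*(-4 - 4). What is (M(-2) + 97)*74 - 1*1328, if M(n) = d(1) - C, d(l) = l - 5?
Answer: -17534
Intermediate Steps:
h = -26 (h = 6 + (1 + 3)*(-4 - 4) = 6 + 4*(-8) = 6 - 32 = -26)
C = 312 (C = -3*(-26)*4 = 78*4 = 312)
d(l) = -5 + l
M(n) = -316 (M(n) = (-5 + 1) - 1*312 = -4 - 312 = -316)
(M(-2) + 97)*74 - 1*1328 = (-316 + 97)*74 - 1*1328 = -219*74 - 1328 = -16206 - 1328 = -17534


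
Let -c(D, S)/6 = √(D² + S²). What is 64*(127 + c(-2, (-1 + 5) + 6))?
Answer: 8128 - 768*√26 ≈ 4212.0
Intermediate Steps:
c(D, S) = -6*√(D² + S²)
64*(127 + c(-2, (-1 + 5) + 6)) = 64*(127 - 6*√((-2)² + ((-1 + 5) + 6)²)) = 64*(127 - 6*√(4 + (4 + 6)²)) = 64*(127 - 6*√(4 + 10²)) = 64*(127 - 6*√(4 + 100)) = 64*(127 - 12*√26) = 8128 - 768*√26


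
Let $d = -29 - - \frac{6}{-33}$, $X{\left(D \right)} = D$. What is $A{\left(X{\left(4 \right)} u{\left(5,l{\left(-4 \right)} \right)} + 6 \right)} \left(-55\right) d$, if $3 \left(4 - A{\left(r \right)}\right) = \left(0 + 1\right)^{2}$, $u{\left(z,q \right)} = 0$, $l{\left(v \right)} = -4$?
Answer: $5885$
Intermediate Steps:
$d = - \frac{321}{11}$ ($d = -29 - \left(-6\right) \left(- \frac{1}{33}\right) = -29 - \frac{2}{11} = - \frac{321}{11} \approx -29.182$)
$A{\left(r \right)} = \frac{11}{3}$ ($A{\left(r \right)} = 4 - \frac{\left(0 + 1\right)^{2}}{3} = 4 - \frac{1^{2}}{3} = 4 - \frac{1}{3} = \frac{11}{3}$)
$A{\left(X{\left(4 \right)} u{\left(5,l{\left(-4 \right)} \right)} + 6 \right)} \left(-55\right) d = \frac{11}{3} \left(-55\right) \left(- \frac{321}{11}\right) = \left(- \frac{605}{3}\right) \left(- \frac{321}{11}\right) = 5885$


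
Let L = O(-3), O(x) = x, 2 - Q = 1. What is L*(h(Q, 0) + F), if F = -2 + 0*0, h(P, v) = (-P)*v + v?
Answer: 6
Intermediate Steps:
Q = 1 (Q = 2 - 1*1 = 2 - 1 = 1)
h(P, v) = v - P*v (h(P, v) = -P*v + v = v - P*v)
F = -2 (F = -2 + 0 = -2)
L = -3
L*(h(Q, 0) + F) = -3*(0*(1 - 1*1) - 2) = -3*(0*(1 - 1) - 2) = -3*(0*0 - 2) = -3*(0 - 2) = -3*(-2) = 6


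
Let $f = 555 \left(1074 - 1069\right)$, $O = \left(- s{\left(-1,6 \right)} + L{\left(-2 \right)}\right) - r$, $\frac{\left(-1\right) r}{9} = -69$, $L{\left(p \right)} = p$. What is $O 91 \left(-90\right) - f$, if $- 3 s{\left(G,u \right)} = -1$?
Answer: $5102325$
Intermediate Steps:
$s{\left(G,u \right)} = \frac{1}{3}$ ($s{\left(G,u \right)} = \left(- \frac{1}{3}\right) \left(-1\right) = \frac{1}{3}$)
$r = 621$ ($r = \left(-9\right) \left(-69\right) = 621$)
$O = - \frac{1870}{3}$ ($O = \left(\left(-1\right) \frac{1}{3} - 2\right) - 621 = \left(- \frac{1}{3} - 2\right) - 621 = - \frac{7}{3} - 621 = - \frac{1870}{3} \approx -623.33$)
$f = 2775$ ($f = 555 \cdot 5 = 2775$)
$O 91 \left(-90\right) - f = \left(- \frac{1870}{3}\right) 91 \left(-90\right) - 2775 = \left(- \frac{170170}{3}\right) \left(-90\right) - 2775 = 5105100 - 2775 = 5102325$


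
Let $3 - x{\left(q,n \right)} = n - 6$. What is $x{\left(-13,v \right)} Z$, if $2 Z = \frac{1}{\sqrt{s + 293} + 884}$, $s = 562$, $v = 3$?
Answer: $\frac{2652}{780601} - \frac{9 \sqrt{95}}{780601} \approx 0.003285$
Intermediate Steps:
$x{\left(q,n \right)} = 9 - n$ ($x{\left(q,n \right)} = 3 - \left(n - 6\right) = 3 - \left(-6 + n\right) = 9 - n$)
$Z = \frac{1}{2 \left(884 + 3 \sqrt{95}\right)}$ ($Z = \frac{1}{2 \left(\sqrt{562 + 293} + 884\right)} = \frac{1}{2 \left(\sqrt{855} + 884\right)} = \frac{1}{2 \left(3 \sqrt{95} + 884\right)} = \frac{1}{2 \left(884 + 3 \sqrt{95}\right)} \approx 0.0005475$)
$x{\left(-13,v \right)} Z = \left(9 - 3\right) \left(\frac{442}{780601} - \frac{3 \sqrt{95}}{1561202}\right) = 6 \left(\frac{442}{780601} - \frac{3 \sqrt{95}}{1561202}\right) = \frac{2652}{780601} - \frac{9 \sqrt{95}}{780601}$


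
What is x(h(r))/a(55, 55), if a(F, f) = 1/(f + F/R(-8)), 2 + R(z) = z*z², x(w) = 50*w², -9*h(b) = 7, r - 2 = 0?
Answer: 1280125/771 ≈ 1660.3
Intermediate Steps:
r = 2 (r = 2 + 0 = 2)
h(b) = -7/9 (h(b) = -⅑*7 = -7/9)
R(z) = -2 + z³ (R(z) = -2 + z*z² = -2 + z³)
a(F, f) = 1/(f - F/514) (a(F, f) = 1/(f + F/(-2 + (-8)³)) = 1/(f + F/(-2 - 512)) = 1/(f + F/(-514)) = 1/(f + F*(-1/514)) = 1/(f - F/514))
x(h(r))/a(55, 55) = (50*(-7/9)²)/((514/(-1*55 + 514*55))) = (50*(49/81))/((514/(-55 + 28270))) = 2450/(81*((514/28215))) = 2450/(81*((514*(1/28215)))) = 2450/(81*(514/28215)) = (2450/81)*(28215/514) = 1280125/771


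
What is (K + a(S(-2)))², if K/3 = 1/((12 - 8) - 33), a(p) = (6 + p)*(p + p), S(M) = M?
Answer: 218089/841 ≈ 259.32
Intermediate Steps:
a(p) = 2*p*(6 + p) (a(p) = (6 + p)*(2*p) = 2*p*(6 + p))
K = -3/29 (K = 3/((12 - 8) - 33) = 3/(4 - 33) = 3/(-29) = 3*(-1/29) = -3/29 ≈ -0.10345)
(K + a(S(-2)))² = (-3/29 + 2*(-2)*(6 - 2))² = (-3/29 + 2*(-2)*4)² = (-3/29 - 16)² = (-467/29)² = 218089/841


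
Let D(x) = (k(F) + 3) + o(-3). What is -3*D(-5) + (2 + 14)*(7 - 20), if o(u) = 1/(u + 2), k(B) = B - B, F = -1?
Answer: -214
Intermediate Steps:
k(B) = 0
o(u) = 1/(2 + u)
D(x) = 2 (D(x) = (0 + 3) + 1/(2 - 3) = 3 + 1/(-1) = 3 - 1 = 2)
-3*D(-5) + (2 + 14)*(7 - 20) = -3*2 + (2 + 14)*(7 - 20) = -6 + 16*(-13) = -6 - 208 = -214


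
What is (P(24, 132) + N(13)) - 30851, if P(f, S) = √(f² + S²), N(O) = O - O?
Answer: -30851 + 60*√5 ≈ -30717.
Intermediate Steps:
N(O) = 0
P(f, S) = √(S² + f²)
(P(24, 132) + N(13)) - 30851 = (√(132² + 24²) + 0) - 30851 = (√(17424 + 576) + 0) - 30851 = (√18000 + 0) - 30851 = (60*√5 + 0) - 30851 = 60*√5 - 30851 = -30851 + 60*√5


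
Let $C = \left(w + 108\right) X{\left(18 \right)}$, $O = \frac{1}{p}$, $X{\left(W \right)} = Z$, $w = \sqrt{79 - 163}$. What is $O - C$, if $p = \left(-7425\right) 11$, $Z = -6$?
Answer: $\frac{52925399}{81675} + 12 i \sqrt{21} \approx 648.0 + 54.991 i$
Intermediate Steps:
$w = 2 i \sqrt{21}$ ($w = \sqrt{-84} = 2 i \sqrt{21} \approx 9.1651 i$)
$X{\left(W \right)} = -6$
$p = -81675$
$O = - \frac{1}{81675}$ ($O = \frac{1}{-81675} = - \frac{1}{81675} \approx -1.2244 \cdot 10^{-5}$)
$C = -648 - 12 i \sqrt{21}$ ($C = \left(2 i \sqrt{21} + 108\right) \left(-6\right) = \left(108 + 2 i \sqrt{21}\right) \left(-6\right) = -648 - 12 i \sqrt{21} \approx -648.0 - 54.991 i$)
$O - C = - \frac{1}{81675} - \left(-648 - 12 i \sqrt{21}\right) = - \frac{1}{81675} + \left(648 + 12 i \sqrt{21}\right) = \frac{52925399}{81675} + 12 i \sqrt{21}$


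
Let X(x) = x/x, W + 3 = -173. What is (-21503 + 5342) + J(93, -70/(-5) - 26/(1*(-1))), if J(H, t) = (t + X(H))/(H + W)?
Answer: -1341404/83 ≈ -16162.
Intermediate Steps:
W = -176 (W = -3 - 173 = -176)
X(x) = 1
J(H, t) = (1 + t)/(-176 + H) (J(H, t) = (t + 1)/(H - 176) = (1 + t)/(-176 + H))
(-21503 + 5342) + J(93, -70/(-5) - 26/(1*(-1))) = (-21503 + 5342) + (1 + (-70/(-5) - 26/(1*(-1))))/(-176 + 93) = -16161 + (1 + (-70*(-1/5) - 26/(-1)))/(-83) = -16161 - (1 + (14 - 26*(-1)))/83 = -16161 - (1 + (14 + 26))/83 = -16161 - (1 + 40)/83 = -16161 - 1/83*41 = -16161 - 41/83 = -1341404/83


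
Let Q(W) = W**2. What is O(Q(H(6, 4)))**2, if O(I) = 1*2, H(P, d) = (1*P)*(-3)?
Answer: 4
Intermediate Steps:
H(P, d) = -3*P (H(P, d) = P*(-3) = -3*P)
O(I) = 2
O(Q(H(6, 4)))**2 = 2**2 = 4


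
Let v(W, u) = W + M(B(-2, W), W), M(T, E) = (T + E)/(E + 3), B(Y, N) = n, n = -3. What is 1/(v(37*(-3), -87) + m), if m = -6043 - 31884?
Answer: -18/684665 ≈ -2.6290e-5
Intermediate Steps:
B(Y, N) = -3
M(T, E) = (E + T)/(3 + E)
m = -37927
v(W, u) = W + (-3 + W)/(3 + W) (v(W, u) = W + (W - 3)/(3 + W) = W + (-3 + W)/(3 + W))
1/(v(37*(-3), -87) + m) = 1/((-3 + 37*(-3) + (37*(-3))*(3 + 37*(-3)))/(3 + 37*(-3)) - 37927) = 1/((-3 - 111 - 111*(3 - 111))/(3 - 111) - 37927) = 1/((-3 - 111 - 111*(-108))/(-108) - 37927) = 1/(-(-3 - 111 + 11988)/108 - 37927) = 1/(-1/108*11874 - 37927) = 1/(-1979/18 - 37927) = 1/(-684665/18) = -18/684665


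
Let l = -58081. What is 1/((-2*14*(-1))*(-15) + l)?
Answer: -1/58501 ≈ -1.7094e-5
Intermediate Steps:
1/((-2*14*(-1))*(-15) + l) = 1/((-2*14*(-1))*(-15) - 58081) = 1/(-28*(-1)*(-15) - 58081) = 1/(28*(-15) - 58081) = 1/(-420 - 58081) = 1/(-58501) = -1/58501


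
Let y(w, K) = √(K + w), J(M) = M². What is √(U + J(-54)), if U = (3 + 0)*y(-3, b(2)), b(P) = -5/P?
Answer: √(11664 + 6*I*√22)/2 ≈ 54.0 + 0.065145*I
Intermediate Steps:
U = 3*I*√22/2 (U = (3 + 0)*√(-5/2 - 3) = 3*√(-5*½ - 3) = 3*√(-5/2 - 3) = 3*√(-11/2) = 3*(I*√22/2) = 3*I*√22/2 ≈ 7.0356*I)
√(U + J(-54)) = √(3*I*√22/2 + (-54)²) = √(3*I*√22/2 + 2916) = √(2916 + 3*I*√22/2)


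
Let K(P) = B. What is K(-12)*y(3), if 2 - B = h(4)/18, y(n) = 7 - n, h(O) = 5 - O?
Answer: 70/9 ≈ 7.7778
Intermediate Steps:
B = 35/18 (B = 2 - (5 - 1*4)/18 = 2 - (5 - 4)/18 = 2 - 1/18 = 35/18 ≈ 1.9444)
K(P) = 35/18
K(-12)*y(3) = 35*(7 - 1*3)/18 = 35*(7 - 3)/18 = (35/18)*4 = 70/9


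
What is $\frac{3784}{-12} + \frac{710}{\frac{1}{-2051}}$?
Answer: $- \frac{4369576}{3} \approx -1.4565 \cdot 10^{6}$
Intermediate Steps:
$\frac{3784}{-12} + \frac{710}{\frac{1}{-2051}} = 3784 \left(- \frac{1}{12}\right) + \frac{710}{- \frac{1}{2051}} = - \frac{946}{3} + 710 \left(-2051\right) = - \frac{946}{3} - 1456210 = - \frac{4369576}{3}$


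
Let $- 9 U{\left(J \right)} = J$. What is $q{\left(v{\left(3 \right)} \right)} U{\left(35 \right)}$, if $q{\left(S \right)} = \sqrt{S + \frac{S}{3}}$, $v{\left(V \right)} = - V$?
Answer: $- \frac{70 i}{9} \approx - 7.7778 i$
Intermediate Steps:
$U{\left(J \right)} = - \frac{J}{9}$
$q{\left(S \right)} = \frac{2 \sqrt{3} \sqrt{S}}{3}$ ($q{\left(S \right)} = \sqrt{S + S \frac{1}{3}} = \sqrt{S + \frac{S}{3}} = \sqrt{\frac{4 S}{3}} = \frac{2 \sqrt{3} \sqrt{S}}{3}$)
$q{\left(v{\left(3 \right)} \right)} U{\left(35 \right)} = \frac{2 \sqrt{3} \sqrt{\left(-1\right) 3}}{3} \left(\left(- \frac{1}{9}\right) 35\right) = \frac{2 \sqrt{3} \sqrt{-3}}{3} \left(- \frac{35}{9}\right) = \frac{2 \sqrt{3} i \sqrt{3}}{3} \left(- \frac{35}{9}\right) = 2 i \left(- \frac{35}{9}\right) = - \frac{70 i}{9}$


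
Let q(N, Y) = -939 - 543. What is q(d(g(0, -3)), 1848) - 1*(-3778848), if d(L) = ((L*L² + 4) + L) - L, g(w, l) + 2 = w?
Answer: 3777366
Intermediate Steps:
g(w, l) = -2 + w
d(L) = 4 + L³ (d(L) = ((L³ + 4) + L) - L = ((4 + L³) + L) - L = (4 + L + L³) - L = 4 + L³)
q(N, Y) = -1482
q(d(g(0, -3)), 1848) - 1*(-3778848) = -1482 - 1*(-3778848) = -1482 + 3778848 = 3777366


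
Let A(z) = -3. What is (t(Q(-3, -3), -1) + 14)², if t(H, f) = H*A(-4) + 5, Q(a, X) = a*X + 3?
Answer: 289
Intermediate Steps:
Q(a, X) = 3 + X*a (Q(a, X) = X*a + 3 = 3 + X*a)
t(H, f) = 5 - 3*H (t(H, f) = H*(-3) + 5 = -3*H + 5 = 5 - 3*H)
(t(Q(-3, -3), -1) + 14)² = ((5 - 3*(3 - 3*(-3))) + 14)² = ((5 - 3*(3 + 9)) + 14)² = ((5 - 3*12) + 14)² = ((5 - 36) + 14)² = (-31 + 14)² = (-17)² = 289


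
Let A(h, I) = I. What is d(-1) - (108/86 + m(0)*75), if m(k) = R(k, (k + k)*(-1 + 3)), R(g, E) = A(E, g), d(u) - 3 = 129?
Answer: 5622/43 ≈ 130.74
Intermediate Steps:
d(u) = 132 (d(u) = 3 + 129 = 132)
R(g, E) = g
m(k) = k
d(-1) - (108/86 + m(0)*75) = 132 - (108/86 + 0*75) = 132 - (108*(1/86) + 0) = 132 - (54/43 + 0) = 132 - 1*54/43 = 132 - 54/43 = 5622/43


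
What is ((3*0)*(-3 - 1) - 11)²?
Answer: 121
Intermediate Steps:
((3*0)*(-3 - 1) - 11)² = (0*(-4) - 11)² = (0 - 11)² = (-11)² = 121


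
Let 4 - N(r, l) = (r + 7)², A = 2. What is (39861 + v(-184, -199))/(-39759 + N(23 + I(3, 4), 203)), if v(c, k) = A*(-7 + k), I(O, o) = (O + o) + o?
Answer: -39449/41436 ≈ -0.95205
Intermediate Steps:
I(O, o) = O + 2*o
v(c, k) = -14 + 2*k (v(c, k) = 2*(-7 + k) = -14 + 2*k)
N(r, l) = 4 - (7 + r)² (N(r, l) = 4 - (r + 7)² = 4 - (7 + r)²)
(39861 + v(-184, -199))/(-39759 + N(23 + I(3, 4), 203)) = (39861 + (-14 + 2*(-199)))/(-39759 + (4 - (7 + (23 + (3 + 2*4)))²)) = (39861 + (-14 - 398))/(-39759 + (4 - (7 + (23 + (3 + 8)))²)) = (39861 - 412)/(-39759 + (4 - (7 + (23 + 11))²)) = 39449/(-39759 + (4 - (7 + 34)²)) = 39449/(-39759 + (4 - 1*41²)) = 39449/(-39759 + (4 - 1*1681)) = 39449/(-39759 + (4 - 1681)) = 39449/(-39759 - 1677) = 39449/(-41436) = 39449*(-1/41436) = -39449/41436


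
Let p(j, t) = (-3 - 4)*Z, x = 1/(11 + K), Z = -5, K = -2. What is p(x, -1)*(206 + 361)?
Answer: 19845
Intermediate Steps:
x = ⅑ (x = 1/(11 - 2) = 1/9 = ⅑ ≈ 0.11111)
p(j, t) = 35 (p(j, t) = (-3 - 4)*(-5) = -7*(-5) = 35)
p(x, -1)*(206 + 361) = 35*(206 + 361) = 35*567 = 19845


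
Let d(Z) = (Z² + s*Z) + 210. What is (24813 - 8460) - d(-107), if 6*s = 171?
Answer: 15487/2 ≈ 7743.5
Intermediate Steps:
s = 57/2 (s = (⅙)*171 = 57/2 ≈ 28.500)
d(Z) = 210 + Z² + 57*Z/2 (d(Z) = (Z² + 57*Z/2) + 210 = 210 + Z² + 57*Z/2)
(24813 - 8460) - d(-107) = (24813 - 8460) - (210 + (-107)² + (57/2)*(-107)) = 16353 - (210 + 11449 - 6099/2) = 16353 - 1*17219/2 = 16353 - 17219/2 = 15487/2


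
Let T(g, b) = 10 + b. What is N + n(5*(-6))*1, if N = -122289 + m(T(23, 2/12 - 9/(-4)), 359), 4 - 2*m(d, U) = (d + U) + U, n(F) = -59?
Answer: -2945069/24 ≈ -1.2271e+5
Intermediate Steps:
m(d, U) = 2 - U - d/2 (m(d, U) = 2 - ((d + U) + U)/2 = 2 - ((U + d) + U)/2 = 2 - (d + 2*U)/2 = 2 + (-U - d/2) = 2 - U - d/2)
N = -2943653/24 (N = -122289 + (2 - 1*359 - (10 + (2/12 - 9/(-4)))/2) = -122289 + (2 - 359 - (10 + (2*(1/12) - 9*(-¼)))/2) = -122289 + (2 - 359 - (10 + (⅙ + 9/4))/2) = -122289 + (2 - 359 - (10 + 29/12)/2) = -122289 + (2 - 359 - ½*149/12) = -122289 + (2 - 359 - 149/24) = -122289 - 8717/24 = -2943653/24 ≈ -1.2265e+5)
N + n(5*(-6))*1 = -2943653/24 - 59*1 = -2943653/24 - 59 = -2945069/24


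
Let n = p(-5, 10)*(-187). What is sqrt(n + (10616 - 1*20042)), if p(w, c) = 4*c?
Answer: I*sqrt(16906) ≈ 130.02*I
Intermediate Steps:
n = -7480 (n = (4*10)*(-187) = 40*(-187) = -7480)
sqrt(n + (10616 - 1*20042)) = sqrt(-7480 + (10616 - 1*20042)) = sqrt(-7480 + (10616 - 20042)) = sqrt(-7480 - 9426) = sqrt(-16906) = I*sqrt(16906)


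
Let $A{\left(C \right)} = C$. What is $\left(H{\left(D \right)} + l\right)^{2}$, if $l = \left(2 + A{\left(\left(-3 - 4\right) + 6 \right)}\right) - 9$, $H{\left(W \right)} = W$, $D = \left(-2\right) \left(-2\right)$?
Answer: $16$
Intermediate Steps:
$D = 4$
$l = -8$ ($l = \left(2 + \left(\left(-3 - 4\right) + 6\right)\right) - 9 = \left(2 + \left(-7 + 6\right)\right) - 9 = \left(2 - 1\right) - 9 = 1 - 9 = -8$)
$\left(H{\left(D \right)} + l\right)^{2} = \left(4 - 8\right)^{2} = \left(-4\right)^{2} = 16$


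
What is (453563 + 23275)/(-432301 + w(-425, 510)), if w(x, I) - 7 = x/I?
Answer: -2861028/2593769 ≈ -1.1030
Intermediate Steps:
w(x, I) = 7 + x/I
(453563 + 23275)/(-432301 + w(-425, 510)) = (453563 + 23275)/(-432301 + (7 - 425/510)) = 476838/(-432301 + (7 - 425*1/510)) = 476838/(-432301 + (7 - ⅚)) = 476838/(-432301 + 37/6) = 476838/(-2593769/6) = 476838*(-6/2593769) = -2861028/2593769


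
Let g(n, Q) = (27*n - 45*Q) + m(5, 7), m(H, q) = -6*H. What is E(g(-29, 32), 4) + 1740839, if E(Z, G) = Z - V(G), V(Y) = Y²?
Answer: 1738570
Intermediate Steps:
g(n, Q) = -30 - 45*Q + 27*n (g(n, Q) = (27*n - 45*Q) - 6*5 = (-45*Q + 27*n) - 30 = -30 - 45*Q + 27*n)
E(Z, G) = Z - G²
E(g(-29, 32), 4) + 1740839 = ((-30 - 45*32 + 27*(-29)) - 1*4²) + 1740839 = ((-30 - 1440 - 783) - 1*16) + 1740839 = (-2253 - 16) + 1740839 = -2269 + 1740839 = 1738570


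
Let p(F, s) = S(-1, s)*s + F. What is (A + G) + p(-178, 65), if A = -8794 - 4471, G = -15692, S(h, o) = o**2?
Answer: 245490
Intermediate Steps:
p(F, s) = F + s**3 (p(F, s) = s**2*s + F = s**3 + F = F + s**3)
A = -13265
(A + G) + p(-178, 65) = (-13265 - 15692) + (-178 + 65**3) = -28957 + (-178 + 274625) = -28957 + 274447 = 245490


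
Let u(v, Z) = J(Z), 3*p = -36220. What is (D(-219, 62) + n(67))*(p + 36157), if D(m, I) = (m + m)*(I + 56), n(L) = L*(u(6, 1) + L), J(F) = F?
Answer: -3405045128/3 ≈ -1.1350e+9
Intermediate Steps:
p = -36220/3 (p = (1/3)*(-36220) = -36220/3 ≈ -12073.)
u(v, Z) = Z
n(L) = L*(1 + L)
D(m, I) = 2*m*(56 + I) (D(m, I) = (2*m)*(56 + I) = 2*m*(56 + I))
(D(-219, 62) + n(67))*(p + 36157) = (2*(-219)*(56 + 62) + 67*(1 + 67))*(-36220/3 + 36157) = (2*(-219)*118 + 67*68)*(72251/3) = (-51684 + 4556)*(72251/3) = -47128*72251/3 = -3405045128/3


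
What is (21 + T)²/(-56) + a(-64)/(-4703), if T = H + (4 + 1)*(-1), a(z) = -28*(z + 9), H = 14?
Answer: -1079735/65842 ≈ -16.399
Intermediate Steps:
a(z) = -252 - 28*z (a(z) = -28*(9 + z) = -252 - 28*z)
T = 9 (T = 14 + (4 + 1)*(-1) = 14 + 5*(-1) = 14 - 5 = 9)
(21 + T)²/(-56) + a(-64)/(-4703) = (21 + 9)²/(-56) + (-252 - 28*(-64))/(-4703) = 30²*(-1/56) + (-252 + 1792)*(-1/4703) = 900*(-1/56) + 1540*(-1/4703) = -225/14 - 1540/4703 = -1079735/65842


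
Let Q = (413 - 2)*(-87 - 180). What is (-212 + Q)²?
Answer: 12088782601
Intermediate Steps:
Q = -109737 (Q = 411*(-267) = -109737)
(-212 + Q)² = (-212 - 109737)² = (-109949)² = 12088782601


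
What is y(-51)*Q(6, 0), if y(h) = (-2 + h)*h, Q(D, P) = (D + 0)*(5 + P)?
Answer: 81090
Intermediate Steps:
Q(D, P) = D*(5 + P)
y(h) = h*(-2 + h)
y(-51)*Q(6, 0) = (-51*(-2 - 51))*(6*(5 + 0)) = (-51*(-53))*(6*5) = 2703*30 = 81090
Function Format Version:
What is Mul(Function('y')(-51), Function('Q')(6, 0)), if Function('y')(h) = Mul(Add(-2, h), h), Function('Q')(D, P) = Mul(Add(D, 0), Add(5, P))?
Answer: 81090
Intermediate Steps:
Function('Q')(D, P) = Mul(D, Add(5, P))
Function('y')(h) = Mul(h, Add(-2, h))
Mul(Function('y')(-51), Function('Q')(6, 0)) = Mul(Mul(-51, Add(-2, -51)), Mul(6, Add(5, 0))) = Mul(Mul(-51, -53), Mul(6, 5)) = Mul(2703, 30) = 81090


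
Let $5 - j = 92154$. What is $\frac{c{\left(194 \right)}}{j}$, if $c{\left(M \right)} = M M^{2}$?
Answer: $- \frac{7301384}{92149} \approx -79.234$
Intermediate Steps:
$j = -92149$ ($j = 5 - 92154 = -92149$)
$c{\left(M \right)} = M^{3}$
$\frac{c{\left(194 \right)}}{j} = \frac{194^{3}}{-92149} = 7301384 \left(- \frac{1}{92149}\right) = - \frac{7301384}{92149}$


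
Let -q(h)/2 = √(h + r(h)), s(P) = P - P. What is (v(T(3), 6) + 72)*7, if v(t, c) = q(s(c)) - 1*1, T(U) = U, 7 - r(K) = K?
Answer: 497 - 14*√7 ≈ 459.96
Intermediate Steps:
r(K) = 7 - K
s(P) = 0
q(h) = -2*√7 (q(h) = -2*√(h + (7 - h)) = -2*√7)
v(t, c) = -1 - 2*√7 (v(t, c) = -2*√7 - 1*1 = -2*√7 - 1 = -1 - 2*√7)
(v(T(3), 6) + 72)*7 = ((-1 - 2*√7) + 72)*7 = (71 - 2*√7)*7 = 497 - 14*√7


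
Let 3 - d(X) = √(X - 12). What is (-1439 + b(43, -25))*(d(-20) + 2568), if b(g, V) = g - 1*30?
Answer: -3666246 + 5704*I*√2 ≈ -3.6662e+6 + 8066.7*I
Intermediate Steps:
d(X) = 3 - √(-12 + X) (d(X) = 3 - √(X - 12) = 3 - √(-12 + X))
b(g, V) = -30 + g (b(g, V) = g - 30 = -30 + g)
(-1439 + b(43, -25))*(d(-20) + 2568) = (-1439 + (-30 + 43))*((3 - √(-12 - 20)) + 2568) = (-1439 + 13)*((3 - √(-32)) + 2568) = -1426*((3 - 4*I*√2) + 2568) = -1426*(2571 - 4*I*√2) = -3666246 + 5704*I*√2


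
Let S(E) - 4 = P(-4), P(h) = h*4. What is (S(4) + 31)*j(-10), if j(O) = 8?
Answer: 152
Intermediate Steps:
P(h) = 4*h
S(E) = -12 (S(E) = 4 + 4*(-4) = 4 - 16 = -12)
(S(4) + 31)*j(-10) = (-12 + 31)*8 = 19*8 = 152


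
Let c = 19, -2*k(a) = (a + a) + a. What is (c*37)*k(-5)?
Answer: 10545/2 ≈ 5272.5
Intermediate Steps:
k(a) = -3*a/2 (k(a) = -((a + a) + a)/2 = -(2*a + a)/2 = -3*a/2)
(c*37)*k(-5) = (19*37)*(-3/2*(-5)) = 703*(15/2) = 10545/2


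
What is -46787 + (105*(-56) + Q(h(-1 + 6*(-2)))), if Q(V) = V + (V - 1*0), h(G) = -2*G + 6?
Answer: -52603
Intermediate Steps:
h(G) = 6 - 2*G
Q(V) = 2*V (Q(V) = V + (V + 0) = V + V = 2*V)
-46787 + (105*(-56) + Q(h(-1 + 6*(-2)))) = -46787 + (105*(-56) + 2*(6 - 2*(-1 + 6*(-2)))) = -46787 + (-5880 + 2*(6 - 2*(-1 - 12))) = -46787 + (-5880 + 2*(6 - 2*(-13))) = -46787 + (-5880 + 2*(6 + 26)) = -46787 + (-5880 + 2*32) = -46787 + (-5880 + 64) = -46787 - 5816 = -52603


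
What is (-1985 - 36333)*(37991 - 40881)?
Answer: 110739020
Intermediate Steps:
(-1985 - 36333)*(37991 - 40881) = -38318*(-2890) = 110739020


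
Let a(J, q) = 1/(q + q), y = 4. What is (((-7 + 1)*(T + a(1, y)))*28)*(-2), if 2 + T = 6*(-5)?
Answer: -10710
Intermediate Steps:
T = -32 (T = -2 + 6*(-5) = -2 - 30 = -32)
a(J, q) = 1/(2*q)
(((-7 + 1)*(T + a(1, y)))*28)*(-2) = (((-7 + 1)*(-32 + (½)/4))*28)*(-2) = (-6*(-32 + (½)*(¼))*28)*(-2) = (-6*(-32 + ⅛)*28)*(-2) = (-6*(-255/8)*28)*(-2) = ((765/4)*28)*(-2) = 5355*(-2) = -10710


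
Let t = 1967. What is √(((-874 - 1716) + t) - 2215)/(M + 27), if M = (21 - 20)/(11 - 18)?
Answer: 7*I*√2838/188 ≈ 1.9836*I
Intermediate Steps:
M = -⅐ (M = 1/(-7) = 1*(-⅐) = -⅐ ≈ -0.14286)
√(((-874 - 1716) + t) - 2215)/(M + 27) = √(((-874 - 1716) + 1967) - 2215)/(-⅐ + 27) = √((-2590 + 1967) - 2215)/(188/7) = 7*√(-623 - 2215)/188 = 7*√(-2838)/188 = 7*(I*√2838)/188 = 7*I*√2838/188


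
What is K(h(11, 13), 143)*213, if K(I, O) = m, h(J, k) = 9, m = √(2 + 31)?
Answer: 213*√33 ≈ 1223.6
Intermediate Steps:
m = √33 ≈ 5.7446
K(I, O) = √33
K(h(11, 13), 143)*213 = √33*213 = 213*√33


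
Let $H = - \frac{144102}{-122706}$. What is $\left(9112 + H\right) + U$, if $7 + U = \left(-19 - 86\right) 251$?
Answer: $- \frac{352755733}{20451} \approx -17249.0$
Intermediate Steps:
$H = \frac{24017}{20451}$ ($H = \left(-144102\right) \left(- \frac{1}{122706}\right) = \frac{24017}{20451} \approx 1.1744$)
$U = -26362$ ($U = -7 + \left(-19 - 86\right) 251 = -7 - 26355 = -26362$)
$\left(9112 + H\right) + U = \left(9112 + \frac{24017}{20451}\right) - 26362 = \frac{186373529}{20451} - 26362 = - \frac{352755733}{20451}$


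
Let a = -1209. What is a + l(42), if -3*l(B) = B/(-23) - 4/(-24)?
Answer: -500297/414 ≈ -1208.4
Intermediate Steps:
l(B) = -1/18 + B/69 (l(B) = -(B/(-23) - 4/(-24))/3 = -(B*(-1/23) - 4*(-1/24))/3 = -(-B/23 + ⅙)/3 = -(⅙ - B/23)/3 = -1/18 + B/69)
a + l(42) = -1209 + (-1/18 + (1/69)*42) = -1209 + (-1/18 + 14/23) = -1209 + 229/414 = -500297/414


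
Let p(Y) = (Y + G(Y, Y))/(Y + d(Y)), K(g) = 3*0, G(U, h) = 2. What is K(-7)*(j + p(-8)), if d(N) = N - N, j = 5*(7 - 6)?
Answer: 0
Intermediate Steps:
j = 5 (j = 5*1 = 5)
d(N) = 0
K(g) = 0
p(Y) = (2 + Y)/Y (p(Y) = (Y + 2)/(Y + 0) = (2 + Y)/Y)
K(-7)*(j + p(-8)) = 0*(5 + (2 - 8)/(-8)) = 0*(5 - ⅛*(-6)) = 0*(5 + ¾) = 0*(23/4) = 0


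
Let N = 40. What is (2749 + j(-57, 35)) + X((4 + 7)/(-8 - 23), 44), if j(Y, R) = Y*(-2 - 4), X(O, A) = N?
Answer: 3131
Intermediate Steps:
X(O, A) = 40
j(Y, R) = -6*Y (j(Y, R) = Y*(-6) = -6*Y)
(2749 + j(-57, 35)) + X((4 + 7)/(-8 - 23), 44) = (2749 - 6*(-57)) + 40 = (2749 + 342) + 40 = 3091 + 40 = 3131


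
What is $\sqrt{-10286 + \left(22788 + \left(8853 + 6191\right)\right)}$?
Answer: $\sqrt{27546} \approx 165.97$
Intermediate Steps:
$\sqrt{-10286 + \left(22788 + \left(8853 + 6191\right)\right)} = \sqrt{-10286 + \left(22788 + 15044\right)} = \sqrt{-10286 + 37832} = \sqrt{27546}$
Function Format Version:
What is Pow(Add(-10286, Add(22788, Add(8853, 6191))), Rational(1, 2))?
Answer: Pow(27546, Rational(1, 2)) ≈ 165.97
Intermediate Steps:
Pow(Add(-10286, Add(22788, Add(8853, 6191))), Rational(1, 2)) = Pow(Add(-10286, Add(22788, 15044)), Rational(1, 2)) = Pow(Add(-10286, 37832), Rational(1, 2)) = Pow(27546, Rational(1, 2))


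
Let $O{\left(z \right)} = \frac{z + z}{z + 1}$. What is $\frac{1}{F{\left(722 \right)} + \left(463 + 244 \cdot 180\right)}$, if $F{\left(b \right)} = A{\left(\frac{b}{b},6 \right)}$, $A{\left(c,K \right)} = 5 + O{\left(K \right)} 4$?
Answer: $\frac{7}{310764} \approx 2.2525 \cdot 10^{-5}$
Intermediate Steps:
$O{\left(z \right)} = \frac{2 z}{1 + z}$
$A{\left(c,K \right)} = 5 + \frac{8 K}{1 + K}$ ($A{\left(c,K \right)} = 5 + \frac{2 K}{1 + K} 4 = 5 + \frac{8 K}{1 + K}$)
$F{\left(b \right)} = \frac{83}{7}$ ($F{\left(b \right)} = \frac{5 + 13 \cdot 6}{1 + 6} = \frac{5 + 78}{7} = \frac{1}{7} \cdot 83 = \frac{83}{7}$)
$\frac{1}{F{\left(722 \right)} + \left(463 + 244 \cdot 180\right)} = \frac{1}{\frac{83}{7} + \left(463 + 244 \cdot 180\right)} = \frac{1}{\frac{83}{7} + \left(463 + 43920\right)} = \frac{1}{\frac{83}{7} + 44383} = \frac{1}{\frac{310764}{7}} = \frac{7}{310764}$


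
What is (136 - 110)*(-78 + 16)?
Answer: -1612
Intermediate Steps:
(136 - 110)*(-78 + 16) = 26*(-62) = -1612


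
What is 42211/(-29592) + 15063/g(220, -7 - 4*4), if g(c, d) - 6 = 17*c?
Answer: 143810945/55425816 ≈ 2.5947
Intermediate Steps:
g(c, d) = 6 + 17*c
42211/(-29592) + 15063/g(220, -7 - 4*4) = 42211/(-29592) + 15063/(6 + 17*220) = 42211*(-1/29592) + 15063/(6 + 3740) = -42211/29592 + 15063/3746 = 143810945/55425816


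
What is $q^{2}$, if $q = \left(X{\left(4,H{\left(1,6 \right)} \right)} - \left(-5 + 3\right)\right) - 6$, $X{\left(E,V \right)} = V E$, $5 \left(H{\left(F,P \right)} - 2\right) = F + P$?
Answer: $\frac{2304}{25} \approx 92.16$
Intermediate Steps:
$H{\left(F,P \right)} = 2 + \frac{F}{5} + \frac{P}{5}$ ($H{\left(F,P \right)} = 2 + \frac{F + P}{5} = 2 + \left(\frac{F}{5} + \frac{P}{5}\right) = 2 + \frac{F}{5} + \frac{P}{5}$)
$X{\left(E,V \right)} = E V$
$q = \frac{48}{5}$ ($q = \left(4 \left(2 + \frac{1}{5} \cdot 1 + \frac{1}{5} \cdot 6\right) - \left(-5 + 3\right)\right) - 6 = \left(4 \left(2 + \frac{1}{5} + \frac{6}{5}\right) - -2\right) - 6 = \left(4 \cdot \frac{17}{5} + 2\right) - 6 = \left(\frac{68}{5} + 2\right) - 6 = \frac{78}{5} - 6 = \frac{48}{5} \approx 9.6$)
$q^{2} = \left(\frac{48}{5}\right)^{2} = \frac{2304}{25}$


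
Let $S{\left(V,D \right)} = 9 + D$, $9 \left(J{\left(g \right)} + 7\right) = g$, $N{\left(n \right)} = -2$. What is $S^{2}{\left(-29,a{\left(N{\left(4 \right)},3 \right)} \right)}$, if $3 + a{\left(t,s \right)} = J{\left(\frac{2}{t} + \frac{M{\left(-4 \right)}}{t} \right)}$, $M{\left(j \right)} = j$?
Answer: $\frac{64}{81} \approx 0.79012$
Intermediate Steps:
$J{\left(g \right)} = -7 + \frac{g}{9}$
$a{\left(t,s \right)} = -10 - \frac{2}{9 t}$ ($a{\left(t,s \right)} = -3 + \left(-7 + \frac{\frac{2}{t} - \frac{4}{t}}{9}\right) = -3 - \left(7 - \frac{\left(-2\right) \frac{1}{t}}{9}\right) = -3 - \left(7 + \frac{2}{9 t}\right) = -10 - \frac{2}{9 t}$)
$S^{2}{\left(-29,a{\left(N{\left(4 \right)},3 \right)} \right)} = \left(9 - \left(10 + \frac{2}{9 \left(-2\right)}\right)\right)^{2} = \left(9 - \frac{89}{9}\right)^{2} = \left(- \frac{8}{9}\right)^{2} = \frac{64}{81}$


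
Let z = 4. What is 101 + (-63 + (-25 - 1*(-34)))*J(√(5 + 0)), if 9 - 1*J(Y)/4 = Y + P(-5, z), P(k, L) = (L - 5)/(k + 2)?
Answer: -1771 + 216*√5 ≈ -1288.0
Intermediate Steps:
P(k, L) = (-5 + L)/(2 + k)
J(Y) = 104/3 - 4*Y (J(Y) = 36 - 4*(Y + (-5 + 4)/(2 - 5)) = 36 - 4*(Y - 1/(-3)) = 36 - 4*(Y - ⅓*(-1)) = 36 - 4*(Y + ⅓) = 36 - 4*(⅓ + Y) = 36 + (-4/3 - 4*Y) = 104/3 - 4*Y)
101 + (-63 + (-25 - 1*(-34)))*J(√(5 + 0)) = 101 + (-63 + (-25 - 1*(-34)))*(104/3 - 4*√(5 + 0)) = 101 + (-63 + (-25 + 34))*(104/3 - 4*√5) = 101 + (-63 + 9)*(104/3 - 4*√5) = 101 - 54*(104/3 - 4*√5) = 101 + (-1872 + 216*√5) = -1771 + 216*√5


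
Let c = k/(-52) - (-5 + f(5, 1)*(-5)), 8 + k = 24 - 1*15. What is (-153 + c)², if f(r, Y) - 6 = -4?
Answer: 51509329/2704 ≈ 19049.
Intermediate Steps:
f(r, Y) = 2 (f(r, Y) = 6 - 4 = 2)
k = 1 (k = -8 + (24 - 1*15) = -8 + (24 - 15) = -8 + 9 = 1)
c = 779/52 (c = 1/(-52) - (-5 + 2*(-5)) = 1*(-1/52) - (-5 - 10) = -1/52 - 1*(-15) = -1/52 + 15 = 779/52 ≈ 14.981)
(-153 + c)² = (-153 + 779/52)² = (-7177/52)² = 51509329/2704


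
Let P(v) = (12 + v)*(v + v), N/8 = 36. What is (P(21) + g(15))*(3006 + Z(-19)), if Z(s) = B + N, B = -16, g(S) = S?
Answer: 4592478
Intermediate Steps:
N = 288 (N = 8*36 = 288)
P(v) = 2*v*(12 + v) (P(v) = (12 + v)*(2*v) = 2*v*(12 + v))
Z(s) = 272 (Z(s) = -16 + 288 = 272)
(P(21) + g(15))*(3006 + Z(-19)) = (2*21*(12 + 21) + 15)*(3006 + 272) = (2*21*33 + 15)*3278 = (1386 + 15)*3278 = 1401*3278 = 4592478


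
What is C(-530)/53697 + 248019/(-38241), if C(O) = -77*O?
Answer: -186623191/32594079 ≈ -5.7257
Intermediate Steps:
C(-530)/53697 + 248019/(-38241) = -77*(-530)/53697 + 248019/(-38241) = 40810*(1/53697) + 248019*(-1/38241) = 5830/7671 - 82673/12747 = -186623191/32594079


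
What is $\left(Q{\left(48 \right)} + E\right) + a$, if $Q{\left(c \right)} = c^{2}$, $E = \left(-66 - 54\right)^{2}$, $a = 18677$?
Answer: $35381$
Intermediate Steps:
$E = 14400$ ($E = \left(-120\right)^{2} = 14400$)
$\left(Q{\left(48 \right)} + E\right) + a = \left(48^{2} + 14400\right) + 18677 = \left(2304 + 14400\right) + 18677 = 16704 + 18677 = 35381$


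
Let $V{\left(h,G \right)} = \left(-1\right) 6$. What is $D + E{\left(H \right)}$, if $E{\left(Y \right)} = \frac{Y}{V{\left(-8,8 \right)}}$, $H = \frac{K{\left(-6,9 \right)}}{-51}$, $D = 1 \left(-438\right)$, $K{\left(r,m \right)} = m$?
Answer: $- \frac{14891}{34} \approx -437.97$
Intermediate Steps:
$D = -438$
$V{\left(h,G \right)} = -6$
$H = - \frac{3}{17}$ ($H = \frac{9}{-51} = 9 \left(- \frac{1}{51}\right) = - \frac{3}{17} \approx -0.17647$)
$E{\left(Y \right)} = - \frac{Y}{6}$ ($E{\left(Y \right)} = \frac{Y}{-6} = Y \left(- \frac{1}{6}\right) = - \frac{Y}{6}$)
$D + E{\left(H \right)} = -438 - - \frac{1}{34} = -438 + \frac{1}{34} = - \frac{14891}{34}$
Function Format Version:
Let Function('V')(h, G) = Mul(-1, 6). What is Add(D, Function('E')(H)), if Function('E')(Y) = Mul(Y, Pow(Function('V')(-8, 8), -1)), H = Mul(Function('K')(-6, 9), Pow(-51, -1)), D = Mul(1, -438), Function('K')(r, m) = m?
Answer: Rational(-14891, 34) ≈ -437.97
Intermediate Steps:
D = -438
Function('V')(h, G) = -6
H = Rational(-3, 17) (H = Mul(9, Pow(-51, -1)) = Mul(9, Rational(-1, 51)) = Rational(-3, 17) ≈ -0.17647)
Function('E')(Y) = Mul(Rational(-1, 6), Y) (Function('E')(Y) = Mul(Y, Pow(-6, -1)) = Mul(Y, Rational(-1, 6)) = Mul(Rational(-1, 6), Y))
Add(D, Function('E')(H)) = Add(-438, Mul(Rational(-1, 6), Rational(-3, 17))) = Add(-438, Rational(1, 34)) = Rational(-14891, 34)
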